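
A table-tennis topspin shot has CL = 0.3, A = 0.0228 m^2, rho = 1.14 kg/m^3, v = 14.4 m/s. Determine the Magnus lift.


FM = 0.5 * CL * rho * A * v^2
FM = 0.5 * 0.3 * 1.14 * 0.0228 * 14.4^2
v^2 = 207.36
FM = 0.5 * 0.3 * 1.14 * 0.0228 * 207.36 = 0.8085 N

0.8085 N


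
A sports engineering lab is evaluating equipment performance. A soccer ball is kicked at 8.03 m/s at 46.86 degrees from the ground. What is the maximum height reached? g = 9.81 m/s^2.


H = (v*sin(theta))^2 / (2*g)
vy = v*sin(theta) = 8.03 * sin(46.86 deg) = 5.8594 m/s
H = vy^2 / (2*g) = 34.3322 / (2*9.81)
H = 34.3322 / 19.62 = 1.7499 m

1.7499 m


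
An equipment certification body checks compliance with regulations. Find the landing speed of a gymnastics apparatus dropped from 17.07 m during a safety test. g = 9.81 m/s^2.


v = sqrt(2 * g * h)
v = sqrt(2 * 9.81 * 17.07)
v = sqrt(334.9134) = 18.3006 m/s

18.3006 m/s


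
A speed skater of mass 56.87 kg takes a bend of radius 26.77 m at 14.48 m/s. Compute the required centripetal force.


Fc = m * v^2 / r
v^2 = 14.48^2 = 209.6704
Fc = 56.87 * 209.6704 / 26.77
Fc = 11923.9556 / 26.77 = 445.4223 N

445.4223 N


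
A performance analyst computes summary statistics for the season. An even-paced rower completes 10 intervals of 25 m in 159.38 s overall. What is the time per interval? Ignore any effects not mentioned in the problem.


Split time = total_time / n_laps = 159.38 / 10
Split time = 15.938 s per lap

15.938 s


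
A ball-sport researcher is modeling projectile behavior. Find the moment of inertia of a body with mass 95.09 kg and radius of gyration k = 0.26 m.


I = m * k^2
I = 95.09 * 0.26^2
I = 95.09 * 0.0676 = 6.4281 kg*m^2

6.4281 kg*m^2


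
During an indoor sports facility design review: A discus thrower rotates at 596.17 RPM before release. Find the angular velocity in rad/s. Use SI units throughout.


omega = RPM * 2 * pi / 60
omega = 596.17 * 2 * 3.14159 / 60
omega = 3745.8466 / 60 = 62.4308 rad/s

62.4308 rad/s


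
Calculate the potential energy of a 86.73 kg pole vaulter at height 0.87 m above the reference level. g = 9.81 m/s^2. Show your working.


PE = m * g * h
PE = 86.73 * 9.81 * 0.87
PE = 850.8213 * 0.87 = 740.2145 J

740.2145 J


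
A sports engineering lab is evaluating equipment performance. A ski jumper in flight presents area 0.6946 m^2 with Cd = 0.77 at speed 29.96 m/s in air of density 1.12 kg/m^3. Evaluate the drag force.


Fd = 0.5 * Cd * rho * A * v^2
Fd = 0.5 * 0.77 * 1.12 * 0.6946 * 29.96^2
v^2 = 897.6016
Fd = 0.5 * 0.77 * 1.12 * 0.6946 * 897.6016 = 268.842 N

268.842 N


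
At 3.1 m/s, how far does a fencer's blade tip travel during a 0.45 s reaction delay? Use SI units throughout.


d = v * t
d = 3.1 * 0.45
d = 1.395 m

1.395 m


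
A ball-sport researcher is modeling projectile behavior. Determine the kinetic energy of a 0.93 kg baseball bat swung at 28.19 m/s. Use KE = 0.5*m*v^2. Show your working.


KE = 0.5 * m * v^2
KE = 0.5 * 0.93 * 28.19^2
KE = 0.5 * 0.93 * 794.6761 = 369.5244 J

369.5244 J


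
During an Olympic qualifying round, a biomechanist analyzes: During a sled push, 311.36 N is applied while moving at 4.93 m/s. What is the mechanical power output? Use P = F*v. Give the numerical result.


P = F * v
P = 311.36 * 4.93
P = 1535.0048 W

1535.0048 W


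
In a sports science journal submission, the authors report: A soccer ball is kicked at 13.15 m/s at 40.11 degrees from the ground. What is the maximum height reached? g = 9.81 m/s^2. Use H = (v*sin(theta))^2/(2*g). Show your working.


H = (v*sin(theta))^2 / (2*g)
vy = v*sin(theta) = 13.15 * sin(40.11 deg) = 8.472 m/s
H = vy^2 / (2*g) = 71.7745 / (2*9.81)
H = 71.7745 / 19.62 = 3.6582 m

3.6582 m


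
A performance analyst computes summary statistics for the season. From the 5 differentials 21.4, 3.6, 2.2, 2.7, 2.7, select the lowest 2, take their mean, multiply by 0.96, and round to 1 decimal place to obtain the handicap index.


All differentials: 21.4, 3.6, 2.2, 2.7, 2.7
Sorted: 2.2, 2.7, 2.7, 3.6, 21.4
Best 2: 2.2, 2.7
Average of best = 4.9 / 2 = 2.45
Raw index = 2.45 * 0.96 = 2.352
Handicap index = round(2.352, 1) = 2.4

2.4


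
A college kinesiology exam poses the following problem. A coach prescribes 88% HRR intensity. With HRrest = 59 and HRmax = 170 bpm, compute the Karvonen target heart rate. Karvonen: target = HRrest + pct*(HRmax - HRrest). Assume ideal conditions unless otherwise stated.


Target = HRrest + pct*(HRmax - HRrest)
Heart rate reserve = HRmax - HRrest = 170 - 59 = 111 bpm
Fraction = 88% = 0.88
Target = 59 + 0.88 * 111
Target = 59 + 97.68 = 156.68 bpm

156.68 bpm


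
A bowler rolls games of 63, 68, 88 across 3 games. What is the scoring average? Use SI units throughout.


Average = sum / n
Sum = 219
Average = 219 / 3 = 73

73


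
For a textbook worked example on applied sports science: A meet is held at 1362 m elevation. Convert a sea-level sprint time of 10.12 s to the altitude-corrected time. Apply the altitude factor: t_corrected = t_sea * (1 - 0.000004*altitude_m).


Correction factor = 1 - 0.000004 * 1362 = 0.994552
t_corrected = t_sea * factor = 10.12 * 0.994552
t_corrected = 10.0649 s

10.0649 s


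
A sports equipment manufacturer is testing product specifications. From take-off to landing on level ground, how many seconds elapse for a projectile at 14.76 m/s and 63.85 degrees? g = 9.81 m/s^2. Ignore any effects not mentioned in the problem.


T = 2*v*sin(theta)/g
sin(theta) = sin(63.85 deg) = 0.8976
T = 2*14.76*0.8976 / 9.81
T = 26.4984 / 9.81 = 2.7012 s

2.7012 s


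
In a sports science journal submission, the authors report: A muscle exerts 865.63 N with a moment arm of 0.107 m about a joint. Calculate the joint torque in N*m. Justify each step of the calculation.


tau = F * d
tau = 865.63 * 0.107
tau = 92.6224 N*m

92.6224 N*m


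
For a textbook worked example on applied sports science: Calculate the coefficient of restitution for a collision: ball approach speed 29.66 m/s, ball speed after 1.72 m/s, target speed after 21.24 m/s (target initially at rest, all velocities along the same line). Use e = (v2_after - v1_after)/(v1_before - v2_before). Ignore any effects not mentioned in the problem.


e = (v2_after - v1_after) / (v1_before - v2_before)
Numerator = 21.24 - 1.72 = 19.52
Denominator = 29.66 - 0 = 29.66
e = 19.52 / 29.66 = 0.6581

0.6581


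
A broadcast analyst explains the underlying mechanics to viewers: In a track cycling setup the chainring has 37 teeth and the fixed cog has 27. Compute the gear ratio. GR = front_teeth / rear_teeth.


GR = front_teeth / rear_teeth
GR = 37 / 27
GR = 1.3704

1.3704


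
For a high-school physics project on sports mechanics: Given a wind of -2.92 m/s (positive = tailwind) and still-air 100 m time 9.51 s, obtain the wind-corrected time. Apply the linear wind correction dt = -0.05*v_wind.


dt = -0.05 * v_wind = -0.05 * -2.92 = 0.146 s
t_corrected = t_still + dt = 9.51 + (0.146)
t_corrected = 9.656 s

9.656 s


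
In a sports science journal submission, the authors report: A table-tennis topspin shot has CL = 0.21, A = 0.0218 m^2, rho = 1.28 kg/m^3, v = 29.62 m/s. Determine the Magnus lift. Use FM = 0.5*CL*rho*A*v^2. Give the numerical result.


FM = 0.5 * CL * rho * A * v^2
FM = 0.5 * 0.21 * 1.28 * 0.0218 * 29.62^2
v^2 = 877.3444
FM = 0.5 * 0.21 * 1.28 * 0.0218 * 877.3444 = 2.5705 N

2.5705 N


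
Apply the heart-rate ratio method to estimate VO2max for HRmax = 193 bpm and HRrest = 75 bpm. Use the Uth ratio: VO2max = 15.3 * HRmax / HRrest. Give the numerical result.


VO2max = 15.3 * HRmax / HRrest
VO2max = 15.3 * 193 / 75
VO2max = 2952.9 / 75 = 39.372 mL/kg/min

39.372 mL/kg/min


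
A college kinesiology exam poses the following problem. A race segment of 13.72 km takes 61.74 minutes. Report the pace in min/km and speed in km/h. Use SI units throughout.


Pace = time / distance = 61.74 min / 13.72 km = 4.5 min/km
Speed = distance / time_in_hours = 13.72 / 1.029 hr
Speed = 13.3333 km/h

4.5 min/km, 13.3333 km/h


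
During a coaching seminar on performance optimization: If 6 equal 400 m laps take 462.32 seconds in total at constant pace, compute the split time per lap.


Split time = total_time / n_laps = 462.32 / 6
Split time = 77.0533 s per lap

77.0533 s


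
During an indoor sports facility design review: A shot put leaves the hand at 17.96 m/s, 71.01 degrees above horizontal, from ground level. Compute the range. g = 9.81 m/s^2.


R = v^2 * sin(2*theta) / g
Convert angle to radians: theta = 71.01 deg = 1.2394 rad
sin(2*theta) = sin(2.4787) = 0.6154
R = 17.96^2 * 0.6154 / 9.81
R = 322.5616 * 0.6154 / 9.81 = 20.2345 m

20.2345 m


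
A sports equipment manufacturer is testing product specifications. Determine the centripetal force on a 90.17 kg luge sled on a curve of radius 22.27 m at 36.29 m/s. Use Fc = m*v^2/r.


Fc = m * v^2 / r
v^2 = 36.29^2 = 1316.9641
Fc = 90.17 * 1316.9641 / 22.27
Fc = 118750.6529 / 22.27 = 5332.3149 N

5332.3149 N


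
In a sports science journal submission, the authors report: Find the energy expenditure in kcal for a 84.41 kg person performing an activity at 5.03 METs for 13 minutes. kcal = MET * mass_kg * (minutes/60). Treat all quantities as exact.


kcal = MET * mass * time_hr
Convert time: 13 min = 0.2167 hr
kcal = 5.03 * 84.41 * 0.2167
kcal = 91.9928 kcal

91.9928 kcal


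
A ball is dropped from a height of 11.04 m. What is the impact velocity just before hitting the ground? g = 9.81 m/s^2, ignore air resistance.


v = sqrt(2 * g * h)
v = sqrt(2 * 9.81 * 11.04)
v = sqrt(216.6048) = 14.7175 m/s

14.7175 m/s


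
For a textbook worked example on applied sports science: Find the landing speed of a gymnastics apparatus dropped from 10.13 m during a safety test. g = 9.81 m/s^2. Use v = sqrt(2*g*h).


v = sqrt(2 * g * h)
v = sqrt(2 * 9.81 * 10.13)
v = sqrt(198.7506) = 14.0979 m/s

14.0979 m/s


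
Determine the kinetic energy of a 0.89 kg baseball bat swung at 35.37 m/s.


KE = 0.5 * m * v^2
KE = 0.5 * 0.89 * 35.37^2
KE = 0.5 * 0.89 * 1251.0369 = 556.7114 J

556.7114 J


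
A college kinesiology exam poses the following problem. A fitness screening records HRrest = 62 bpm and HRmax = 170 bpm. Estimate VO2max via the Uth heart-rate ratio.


VO2max = 15.3 * HRmax / HRrest
VO2max = 15.3 * 170 / 62
VO2max = 2601 / 62 = 41.9516 mL/kg/min

41.9516 mL/kg/min


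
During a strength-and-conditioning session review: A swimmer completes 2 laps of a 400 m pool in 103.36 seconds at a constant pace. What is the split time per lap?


Split time = total_time / n_laps = 103.36 / 2
Split time = 51.68 s per lap

51.68 s


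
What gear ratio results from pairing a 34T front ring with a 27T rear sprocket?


GR = front_teeth / rear_teeth
GR = 34 / 27
GR = 1.2593

1.2593


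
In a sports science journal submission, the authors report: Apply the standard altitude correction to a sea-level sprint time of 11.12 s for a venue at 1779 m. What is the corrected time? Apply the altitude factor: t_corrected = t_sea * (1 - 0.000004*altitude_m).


Correction factor = 1 - 0.000004 * 1779 = 0.992884
t_corrected = t_sea * factor = 11.12 * 0.992884
t_corrected = 11.0409 s

11.0409 s


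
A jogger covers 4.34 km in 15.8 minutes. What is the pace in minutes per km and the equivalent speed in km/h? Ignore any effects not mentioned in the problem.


Pace = time / distance = 15.8 min / 4.34 km = 3.6406 min/km
Speed = distance / time_in_hours = 4.34 / 0.2633 hr
Speed = 16.481 km/h

3.6406 min/km, 16.481 km/h


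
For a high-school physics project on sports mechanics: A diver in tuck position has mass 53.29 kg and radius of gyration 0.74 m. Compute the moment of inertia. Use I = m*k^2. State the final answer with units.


I = m * k^2
I = 53.29 * 0.74^2
I = 53.29 * 0.5476 = 29.1816 kg*m^2

29.1816 kg*m^2


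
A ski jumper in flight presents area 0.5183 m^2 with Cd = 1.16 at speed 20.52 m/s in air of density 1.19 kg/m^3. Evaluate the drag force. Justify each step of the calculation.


Fd = 0.5 * Cd * rho * A * v^2
Fd = 0.5 * 1.16 * 1.19 * 0.5183 * 20.52^2
v^2 = 421.0704
Fd = 0.5 * 1.16 * 1.19 * 0.5183 * 421.0704 = 150.6298 N

150.6298 N


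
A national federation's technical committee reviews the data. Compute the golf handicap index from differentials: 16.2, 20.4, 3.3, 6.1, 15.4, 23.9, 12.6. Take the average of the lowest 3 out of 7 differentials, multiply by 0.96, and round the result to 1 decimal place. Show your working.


All differentials: 16.2, 20.4, 3.3, 6.1, 15.4, 23.9, 12.6
Sorted: 3.3, 6.1, 12.6, 15.4, 16.2, 20.4, 23.9
Best 3: 3.3, 6.1, 12.6
Average of best = 22 / 3 = 7.3333
Raw index = 7.3333 * 0.96 = 7.04
Handicap index = round(7.04, 1) = 7.0

7.0


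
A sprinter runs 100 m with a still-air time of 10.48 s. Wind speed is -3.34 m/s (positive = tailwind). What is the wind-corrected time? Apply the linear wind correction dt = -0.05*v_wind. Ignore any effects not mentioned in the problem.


dt = -0.05 * v_wind = -0.05 * -3.34 = 0.167 s
t_corrected = t_still + dt = 10.48 + (0.167)
t_corrected = 10.647 s

10.647 s


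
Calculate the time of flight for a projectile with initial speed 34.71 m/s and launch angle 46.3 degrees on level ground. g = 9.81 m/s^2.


T = 2*v*sin(theta)/g
sin(theta) = sin(46.3 deg) = 0.723
T = 2*34.71*0.723 / 9.81
T = 50.1884 / 9.81 = 5.116 s

5.116 s


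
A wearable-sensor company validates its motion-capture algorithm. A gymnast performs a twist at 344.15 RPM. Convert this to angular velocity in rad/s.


omega = RPM * 2 * pi / 60
omega = 344.15 * 2 * 3.14159 / 60
omega = 2162.3582 / 60 = 36.0393 rad/s

36.0393 rad/s


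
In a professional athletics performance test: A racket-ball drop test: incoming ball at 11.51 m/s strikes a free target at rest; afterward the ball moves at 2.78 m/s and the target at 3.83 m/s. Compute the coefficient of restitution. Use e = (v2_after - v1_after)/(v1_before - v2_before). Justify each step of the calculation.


e = (v2_after - v1_after) / (v1_before - v2_before)
Numerator = 3.83 - 2.78 = 1.05
Denominator = 11.51 - 0 = 11.51
e = 1.05 / 11.51 = 0.0912

0.0912


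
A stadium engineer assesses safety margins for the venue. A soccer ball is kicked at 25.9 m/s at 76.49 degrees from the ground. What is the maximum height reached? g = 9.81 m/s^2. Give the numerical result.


H = (v*sin(theta))^2 / (2*g)
vy = v*sin(theta) = 25.9 * sin(76.49 deg) = 25.1833 m/s
H = vy^2 / (2*g) = 634.1999 / (2*9.81)
H = 634.1999 / 19.62 = 32.3242 m

32.3242 m


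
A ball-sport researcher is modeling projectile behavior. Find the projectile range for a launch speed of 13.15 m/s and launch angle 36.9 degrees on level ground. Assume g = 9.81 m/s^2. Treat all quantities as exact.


R = v^2 * sin(2*theta) / g
Convert angle to radians: theta = 36.9 deg = 0.644 rad
sin(2*theta) = sin(1.2881) = 0.9603
R = 13.15^2 * 0.9603 / 9.81
R = 172.9225 * 0.9603 / 9.81 = 16.9273 m

16.9273 m


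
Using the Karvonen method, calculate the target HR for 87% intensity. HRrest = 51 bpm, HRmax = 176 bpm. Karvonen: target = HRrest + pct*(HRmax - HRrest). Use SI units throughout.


Target = HRrest + pct*(HRmax - HRrest)
Heart rate reserve = HRmax - HRrest = 176 - 51 = 125 bpm
Fraction = 87% = 0.87
Target = 51 + 0.87 * 125
Target = 51 + 108.75 = 159.75 bpm

159.75 bpm


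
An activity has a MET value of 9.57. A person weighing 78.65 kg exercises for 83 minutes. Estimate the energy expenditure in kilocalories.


kcal = MET * mass * time_hr
Convert time: 83 min = 1.3833 hr
kcal = 9.57 * 78.65 * 1.3833
kcal = 1041.208 kcal

1041.208 kcal


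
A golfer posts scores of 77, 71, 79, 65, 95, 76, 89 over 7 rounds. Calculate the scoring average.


Average = sum / n
Sum = 552
Average = 552 / 7 = 78.8571

78.8571


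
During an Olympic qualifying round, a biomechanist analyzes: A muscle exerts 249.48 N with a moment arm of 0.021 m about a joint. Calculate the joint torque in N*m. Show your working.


tau = F * d
tau = 249.48 * 0.021
tau = 5.2391 N*m

5.2391 N*m


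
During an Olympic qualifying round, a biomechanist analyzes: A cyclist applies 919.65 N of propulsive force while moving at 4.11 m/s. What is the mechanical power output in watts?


P = F * v
P = 919.65 * 4.11
P = 3779.7615 W

3779.7615 W


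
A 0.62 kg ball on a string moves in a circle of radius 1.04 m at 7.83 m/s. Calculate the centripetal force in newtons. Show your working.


Fc = m * v^2 / r
v^2 = 7.83^2 = 61.3089
Fc = 0.62 * 61.3089 / 1.04
Fc = 38.0115 / 1.04 = 36.5495 N

36.5495 N


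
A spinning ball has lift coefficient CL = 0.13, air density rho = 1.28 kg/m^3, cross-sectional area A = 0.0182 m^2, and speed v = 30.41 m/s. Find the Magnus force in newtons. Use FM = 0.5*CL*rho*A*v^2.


FM = 0.5 * CL * rho * A * v^2
FM = 0.5 * 0.13 * 1.28 * 0.0182 * 30.41^2
v^2 = 924.7681
FM = 0.5 * 0.13 * 1.28 * 0.0182 * 924.7681 = 1.4003 N

1.4003 N


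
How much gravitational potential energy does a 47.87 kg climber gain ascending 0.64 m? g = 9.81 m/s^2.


PE = m * g * h
PE = 47.87 * 9.81 * 0.64
PE = 469.6047 * 0.64 = 300.547 J

300.547 J


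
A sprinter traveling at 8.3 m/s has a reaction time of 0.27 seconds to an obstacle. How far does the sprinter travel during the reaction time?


d = v * t
d = 8.3 * 0.27
d = 2.241 m

2.241 m


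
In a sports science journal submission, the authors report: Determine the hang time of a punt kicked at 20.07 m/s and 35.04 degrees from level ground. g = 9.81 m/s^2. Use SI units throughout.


T = 2*v*sin(theta)/g
sin(theta) = sin(35.04 deg) = 0.5741
T = 2*20.07*0.5741 / 9.81
T = 23.0463 / 9.81 = 2.3493 s

2.3493 s


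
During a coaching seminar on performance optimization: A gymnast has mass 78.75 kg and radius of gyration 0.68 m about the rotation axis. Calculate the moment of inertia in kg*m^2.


I = m * k^2
I = 78.75 * 0.68^2
I = 78.75 * 0.4624 = 36.414 kg*m^2

36.414 kg*m^2


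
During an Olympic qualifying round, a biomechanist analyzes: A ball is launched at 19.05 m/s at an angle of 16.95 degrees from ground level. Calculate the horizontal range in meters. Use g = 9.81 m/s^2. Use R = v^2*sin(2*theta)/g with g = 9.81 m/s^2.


R = v^2 * sin(2*theta) / g
Convert angle to radians: theta = 16.95 deg = 0.2958 rad
sin(2*theta) = sin(0.5917) = 0.5577
R = 19.05^2 * 0.5577 / 9.81
R = 362.9025 * 0.5577 / 9.81 = 20.6327 m

20.6327 m


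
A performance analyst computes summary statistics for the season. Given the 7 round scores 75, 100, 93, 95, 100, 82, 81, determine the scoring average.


Average = sum / n
Sum = 626
Average = 626 / 7 = 89.4286

89.4286


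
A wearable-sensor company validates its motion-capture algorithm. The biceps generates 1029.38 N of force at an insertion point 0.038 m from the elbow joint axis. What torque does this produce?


tau = F * d
tau = 1029.38 * 0.038
tau = 39.1164 N*m

39.1164 N*m


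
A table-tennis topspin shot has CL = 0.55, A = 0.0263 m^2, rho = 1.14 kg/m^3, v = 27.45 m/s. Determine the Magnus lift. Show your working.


FM = 0.5 * CL * rho * A * v^2
FM = 0.5 * 0.55 * 1.14 * 0.0263 * 27.45^2
v^2 = 753.5025
FM = 0.5 * 0.55 * 1.14 * 0.0263 * 753.5025 = 6.2127 N

6.2127 N


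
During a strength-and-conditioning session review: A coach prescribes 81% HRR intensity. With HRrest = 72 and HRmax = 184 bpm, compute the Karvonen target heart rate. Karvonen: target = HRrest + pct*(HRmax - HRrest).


Target = HRrest + pct*(HRmax - HRrest)
Heart rate reserve = HRmax - HRrest = 184 - 72 = 112 bpm
Fraction = 81% = 0.81
Target = 72 + 0.81 * 112
Target = 72 + 90.72 = 162.72 bpm

162.72 bpm


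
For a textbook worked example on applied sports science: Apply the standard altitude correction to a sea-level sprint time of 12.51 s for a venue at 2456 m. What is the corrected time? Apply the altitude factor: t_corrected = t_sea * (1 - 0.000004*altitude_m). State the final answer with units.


Correction factor = 1 - 0.000004 * 2456 = 0.990176
t_corrected = t_sea * factor = 12.51 * 0.990176
t_corrected = 12.3871 s

12.3871 s


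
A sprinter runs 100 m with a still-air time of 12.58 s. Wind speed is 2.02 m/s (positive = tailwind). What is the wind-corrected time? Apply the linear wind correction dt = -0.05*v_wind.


dt = -0.05 * v_wind = -0.05 * 2.02 = -0.101 s
t_corrected = t_still + dt = 12.58 + (-0.101)
t_corrected = 12.479 s

12.479 s


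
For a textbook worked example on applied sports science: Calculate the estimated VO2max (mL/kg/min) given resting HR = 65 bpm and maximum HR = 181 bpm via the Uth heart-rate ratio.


VO2max = 15.3 * HRmax / HRrest
VO2max = 15.3 * 181 / 65
VO2max = 2769.3 / 65 = 42.6046 mL/kg/min

42.6046 mL/kg/min


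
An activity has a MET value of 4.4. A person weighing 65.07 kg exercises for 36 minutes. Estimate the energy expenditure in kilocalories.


kcal = MET * mass * time_hr
Convert time: 36 min = 0.6 hr
kcal = 4.4 * 65.07 * 0.6
kcal = 171.7848 kcal

171.7848 kcal


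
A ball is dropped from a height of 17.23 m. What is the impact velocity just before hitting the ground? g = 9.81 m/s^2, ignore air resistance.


v = sqrt(2 * g * h)
v = sqrt(2 * 9.81 * 17.23)
v = sqrt(338.0526) = 18.3862 m/s

18.3862 m/s


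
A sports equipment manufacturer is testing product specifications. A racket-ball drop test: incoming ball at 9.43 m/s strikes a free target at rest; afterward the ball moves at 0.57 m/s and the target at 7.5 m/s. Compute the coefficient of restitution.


e = (v2_after - v1_after) / (v1_before - v2_before)
Numerator = 7.5 - 0.57 = 6.93
Denominator = 9.43 - 0 = 9.43
e = 6.93 / 9.43 = 0.7349

0.7349


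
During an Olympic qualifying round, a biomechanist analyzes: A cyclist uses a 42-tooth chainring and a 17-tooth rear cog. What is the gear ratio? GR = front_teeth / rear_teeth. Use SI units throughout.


GR = front_teeth / rear_teeth
GR = 42 / 17
GR = 2.4706

2.4706


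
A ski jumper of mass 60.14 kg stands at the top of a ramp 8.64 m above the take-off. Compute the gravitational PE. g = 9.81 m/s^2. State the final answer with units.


PE = m * g * h
PE = 60.14 * 9.81 * 8.64
PE = 589.9734 * 8.64 = 5097.3702 J

5097.3702 J


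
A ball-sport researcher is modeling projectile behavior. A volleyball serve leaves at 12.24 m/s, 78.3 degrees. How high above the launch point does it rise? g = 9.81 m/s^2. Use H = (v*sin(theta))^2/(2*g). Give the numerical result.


H = (v*sin(theta))^2 / (2*g)
vy = v*sin(theta) = 12.24 * sin(78.3 deg) = 11.9857 m/s
H = vy^2 / (2*g) = 143.6567 / (2*9.81)
H = 143.6567 / 19.62 = 7.322 m

7.322 m


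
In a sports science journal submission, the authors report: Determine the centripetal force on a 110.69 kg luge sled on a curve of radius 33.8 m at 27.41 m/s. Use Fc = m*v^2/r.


Fc = m * v^2 / r
v^2 = 27.41^2 = 751.3081
Fc = 110.69 * 751.3081 / 33.8
Fc = 83162.2936 / 33.8 = 2460.4229 N

2460.4229 N


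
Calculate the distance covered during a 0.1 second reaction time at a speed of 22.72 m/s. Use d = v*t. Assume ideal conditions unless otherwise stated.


d = v * t
d = 22.72 * 0.1
d = 2.272 m

2.272 m


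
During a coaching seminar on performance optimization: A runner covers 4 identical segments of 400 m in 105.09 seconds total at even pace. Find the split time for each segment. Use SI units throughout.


Split time = total_time / n_laps = 105.09 / 4
Split time = 26.2725 s per lap

26.2725 s


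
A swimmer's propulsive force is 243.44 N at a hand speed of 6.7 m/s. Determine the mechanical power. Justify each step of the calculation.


P = F * v
P = 243.44 * 6.7
P = 1631.048 W

1631.048 W


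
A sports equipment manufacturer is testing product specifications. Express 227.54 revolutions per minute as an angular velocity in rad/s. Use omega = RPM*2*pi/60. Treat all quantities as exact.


omega = RPM * 2 * pi / 60
omega = 227.54 * 2 * 3.14159 / 60
omega = 1429.676 / 60 = 23.8279 rad/s

23.8279 rad/s


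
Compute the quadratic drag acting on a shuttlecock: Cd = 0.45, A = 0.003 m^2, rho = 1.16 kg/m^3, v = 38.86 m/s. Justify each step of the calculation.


Fd = 0.5 * Cd * rho * A * v^2
Fd = 0.5 * 0.45 * 1.16 * 0.003 * 38.86^2
v^2 = 1510.0996
Fd = 0.5 * 0.45 * 1.16 * 0.003 * 1510.0996 = 1.1824 N

1.1824 N


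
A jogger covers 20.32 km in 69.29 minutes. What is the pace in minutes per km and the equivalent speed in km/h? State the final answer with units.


Pace = time / distance = 69.29 min / 20.32 km = 3.4099 min/km
Speed = distance / time_in_hours = 20.32 / 1.1548 hr
Speed = 17.5956 km/h

3.4099 min/km, 17.5956 km/h


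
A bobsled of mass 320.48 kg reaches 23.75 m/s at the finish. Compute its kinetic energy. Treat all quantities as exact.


KE = 0.5 * m * v^2
KE = 0.5 * 320.48 * 23.75^2
KE = 0.5 * 320.48 * 564.0625 = 90385.375 J

90385.375 J


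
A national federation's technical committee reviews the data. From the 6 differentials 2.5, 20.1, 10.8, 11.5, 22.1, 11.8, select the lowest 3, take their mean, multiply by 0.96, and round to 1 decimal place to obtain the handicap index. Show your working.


All differentials: 2.5, 20.1, 10.8, 11.5, 22.1, 11.8
Sorted: 2.5, 10.8, 11.5, 11.8, 20.1, 22.1
Best 3: 2.5, 10.8, 11.5
Average of best = 24.8 / 3 = 8.2667
Raw index = 8.2667 * 0.96 = 7.936
Handicap index = round(7.936, 1) = 7.9

7.9


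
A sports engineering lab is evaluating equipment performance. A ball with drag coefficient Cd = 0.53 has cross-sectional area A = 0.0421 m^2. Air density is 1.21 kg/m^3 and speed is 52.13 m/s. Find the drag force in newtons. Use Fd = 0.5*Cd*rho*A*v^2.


Fd = 0.5 * Cd * rho * A * v^2
Fd = 0.5 * 0.53 * 1.21 * 0.0421 * 52.13^2
v^2 = 2717.5369
Fd = 0.5 * 0.53 * 1.21 * 0.0421 * 2717.5369 = 36.685 N

36.685 N


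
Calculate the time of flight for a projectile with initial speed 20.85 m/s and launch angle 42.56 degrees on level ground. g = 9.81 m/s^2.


T = 2*v*sin(theta)/g
sin(theta) = sin(42.56 deg) = 0.6764
T = 2*20.85*0.6764 / 9.81
T = 28.2043 / 9.81 = 2.8751 s

2.8751 s


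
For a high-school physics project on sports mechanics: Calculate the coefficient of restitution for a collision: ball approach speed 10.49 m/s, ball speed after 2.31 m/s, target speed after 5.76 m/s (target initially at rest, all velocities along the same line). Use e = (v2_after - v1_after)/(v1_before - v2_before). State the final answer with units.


e = (v2_after - v1_after) / (v1_before - v2_before)
Numerator = 5.76 - 2.31 = 3.45
Denominator = 10.49 - 0 = 10.49
e = 3.45 / 10.49 = 0.3289

0.3289


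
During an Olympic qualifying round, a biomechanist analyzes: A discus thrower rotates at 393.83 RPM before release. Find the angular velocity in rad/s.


omega = RPM * 2 * pi / 60
omega = 393.83 * 2 * 3.14159 / 60
omega = 2474.5069 / 60 = 41.2418 rad/s

41.2418 rad/s


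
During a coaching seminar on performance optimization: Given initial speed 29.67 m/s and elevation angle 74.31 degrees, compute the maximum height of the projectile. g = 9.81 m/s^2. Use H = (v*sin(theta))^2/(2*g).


H = (v*sin(theta))^2 / (2*g)
vy = v*sin(theta) = 29.67 * sin(74.31 deg) = 28.5645 m/s
H = vy^2 / (2*g) = 815.9287 / (2*9.81)
H = 815.9287 / 19.62 = 41.5866 m

41.5866 m


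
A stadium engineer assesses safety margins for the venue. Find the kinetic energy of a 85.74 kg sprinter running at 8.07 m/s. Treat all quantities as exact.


KE = 0.5 * m * v^2
KE = 0.5 * 85.74 * 8.07^2
KE = 0.5 * 85.74 * 65.1249 = 2791.9045 J

2791.9045 J


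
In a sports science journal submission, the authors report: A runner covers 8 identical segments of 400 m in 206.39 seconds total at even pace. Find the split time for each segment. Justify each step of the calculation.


Split time = total_time / n_laps = 206.39 / 8
Split time = 25.7987 s per lap

25.7987 s


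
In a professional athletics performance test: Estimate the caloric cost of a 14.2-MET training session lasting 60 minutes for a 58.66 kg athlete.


kcal = MET * mass * time_hr
Convert time: 60 min = 1 hr
kcal = 14.2 * 58.66 * 1
kcal = 832.972 kcal

832.972 kcal


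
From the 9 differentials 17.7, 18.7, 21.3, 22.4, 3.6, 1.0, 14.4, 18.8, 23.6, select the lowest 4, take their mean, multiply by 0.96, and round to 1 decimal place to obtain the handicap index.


All differentials: 17.7, 18.7, 21.3, 22.4, 3.6, 1.0, 14.4, 18.8, 23.6
Sorted: 1.0, 3.6, 14.4, 17.7, 18.7, 18.8, 21.3, 22.4, 23.6
Best 4: 1.0, 3.6, 14.4, 17.7
Average of best = 36.7 / 4 = 9.175
Raw index = 9.175 * 0.96 = 8.808
Handicap index = round(8.808, 1) = 8.8

8.8


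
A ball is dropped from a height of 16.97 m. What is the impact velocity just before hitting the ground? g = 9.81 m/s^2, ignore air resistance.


v = sqrt(2 * g * h)
v = sqrt(2 * 9.81 * 16.97)
v = sqrt(332.9514) = 18.247 m/s

18.247 m/s


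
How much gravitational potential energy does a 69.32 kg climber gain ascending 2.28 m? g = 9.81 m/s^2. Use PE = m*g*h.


PE = m * g * h
PE = 69.32 * 9.81 * 2.28
PE = 680.0292 * 2.28 = 1550.4666 J

1550.4666 J


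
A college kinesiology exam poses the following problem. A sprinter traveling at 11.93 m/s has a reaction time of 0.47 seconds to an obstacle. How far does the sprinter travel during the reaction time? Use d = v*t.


d = v * t
d = 11.93 * 0.47
d = 5.6071 m

5.6071 m


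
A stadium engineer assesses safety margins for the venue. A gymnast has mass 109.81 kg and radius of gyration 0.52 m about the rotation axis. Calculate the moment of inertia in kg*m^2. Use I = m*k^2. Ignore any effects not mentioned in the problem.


I = m * k^2
I = 109.81 * 0.52^2
I = 109.81 * 0.2704 = 29.6926 kg*m^2

29.6926 kg*m^2


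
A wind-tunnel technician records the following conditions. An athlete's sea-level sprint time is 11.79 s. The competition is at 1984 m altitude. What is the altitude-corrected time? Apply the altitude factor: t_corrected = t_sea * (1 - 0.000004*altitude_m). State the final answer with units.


Correction factor = 1 - 0.000004 * 1984 = 0.992064
t_corrected = t_sea * factor = 11.79 * 0.992064
t_corrected = 11.6964 s

11.6964 s


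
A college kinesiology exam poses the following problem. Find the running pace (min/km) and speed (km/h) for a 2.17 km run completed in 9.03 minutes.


Pace = time / distance = 9.03 min / 2.17 km = 4.1613 min/km
Speed = distance / time_in_hours = 2.17 / 0.1505 hr
Speed = 14.4186 km/h

4.1613 min/km, 14.4186 km/h


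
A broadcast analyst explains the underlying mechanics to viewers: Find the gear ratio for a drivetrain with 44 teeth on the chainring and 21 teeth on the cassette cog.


GR = front_teeth / rear_teeth
GR = 44 / 21
GR = 2.0952

2.0952


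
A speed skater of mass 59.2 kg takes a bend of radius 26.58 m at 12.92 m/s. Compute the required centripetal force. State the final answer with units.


Fc = m * v^2 / r
v^2 = 12.92^2 = 166.9264
Fc = 59.2 * 166.9264 / 26.58
Fc = 9882.0429 / 26.58 = 371.7849 N

371.7849 N


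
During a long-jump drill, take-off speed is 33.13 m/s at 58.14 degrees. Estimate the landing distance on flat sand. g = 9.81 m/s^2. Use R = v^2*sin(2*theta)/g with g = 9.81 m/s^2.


R = v^2 * sin(2*theta) / g
Convert angle to radians: theta = 58.14 deg = 1.0147 rad
sin(2*theta) = sin(2.0295) = 0.8966
R = 33.13^2 * 0.8966 / 9.81
R = 1097.5969 * 0.8966 / 9.81 = 100.3211 m

100.3211 m


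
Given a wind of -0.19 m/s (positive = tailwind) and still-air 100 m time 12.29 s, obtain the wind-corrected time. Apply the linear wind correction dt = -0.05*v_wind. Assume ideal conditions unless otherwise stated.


dt = -0.05 * v_wind = -0.05 * -0.19 = 0.0095 s
t_corrected = t_still + dt = 12.29 + (0.0095)
t_corrected = 12.2995 s

12.2995 s


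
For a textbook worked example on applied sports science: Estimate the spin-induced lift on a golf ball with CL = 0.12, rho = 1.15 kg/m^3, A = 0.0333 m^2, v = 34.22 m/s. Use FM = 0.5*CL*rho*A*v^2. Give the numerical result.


FM = 0.5 * CL * rho * A * v^2
FM = 0.5 * 0.12 * 1.15 * 0.0333 * 34.22^2
v^2 = 1171.0084
FM = 0.5 * 0.12 * 1.15 * 0.0333 * 1171.0084 = 2.6906 N

2.6906 N


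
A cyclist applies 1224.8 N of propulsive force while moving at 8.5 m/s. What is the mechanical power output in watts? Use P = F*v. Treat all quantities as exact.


P = F * v
P = 1224.8 * 8.5
P = 10410.8 W

10410.8 W


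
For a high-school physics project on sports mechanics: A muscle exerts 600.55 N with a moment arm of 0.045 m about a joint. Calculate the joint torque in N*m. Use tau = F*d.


tau = F * d
tau = 600.55 * 0.045
tau = 27.0247 N*m

27.0247 N*m


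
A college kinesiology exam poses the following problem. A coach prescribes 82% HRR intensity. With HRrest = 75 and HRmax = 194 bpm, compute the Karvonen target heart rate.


Target = HRrest + pct*(HRmax - HRrest)
Heart rate reserve = HRmax - HRrest = 194 - 75 = 119 bpm
Fraction = 82% = 0.82
Target = 75 + 0.82 * 119
Target = 75 + 97.58 = 172.58 bpm

172.58 bpm


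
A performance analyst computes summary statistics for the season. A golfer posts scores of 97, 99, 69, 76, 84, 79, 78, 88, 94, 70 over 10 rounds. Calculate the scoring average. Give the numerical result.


Average = sum / n
Sum = 834
Average = 834 / 10 = 83.4

83.4


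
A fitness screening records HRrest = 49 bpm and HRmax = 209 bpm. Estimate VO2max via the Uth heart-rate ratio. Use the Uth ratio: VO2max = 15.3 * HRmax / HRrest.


VO2max = 15.3 * HRmax / HRrest
VO2max = 15.3 * 209 / 49
VO2max = 3197.7 / 49 = 65.2592 mL/kg/min

65.2592 mL/kg/min


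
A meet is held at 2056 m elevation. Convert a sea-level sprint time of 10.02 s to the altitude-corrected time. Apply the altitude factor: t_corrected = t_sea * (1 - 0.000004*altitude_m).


Correction factor = 1 - 0.000004 * 2056 = 0.991776
t_corrected = t_sea * factor = 10.02 * 0.991776
t_corrected = 9.9376 s

9.9376 s


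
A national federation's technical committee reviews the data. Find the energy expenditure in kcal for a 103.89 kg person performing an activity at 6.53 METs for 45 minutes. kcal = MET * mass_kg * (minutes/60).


kcal = MET * mass * time_hr
Convert time: 45 min = 0.75 hr
kcal = 6.53 * 103.89 * 0.75
kcal = 508.8013 kcal

508.8013 kcal


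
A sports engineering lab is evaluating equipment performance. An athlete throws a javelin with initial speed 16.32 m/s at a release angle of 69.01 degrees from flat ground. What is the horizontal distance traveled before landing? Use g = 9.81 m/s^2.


R = v^2 * sin(2*theta) / g
Convert angle to radians: theta = 69.01 deg = 1.2045 rad
sin(2*theta) = sin(2.4089) = 0.6689
R = 16.32^2 * 0.6689 / 9.81
R = 266.3424 * 0.6689 / 9.81 = 18.1599 m

18.1599 m


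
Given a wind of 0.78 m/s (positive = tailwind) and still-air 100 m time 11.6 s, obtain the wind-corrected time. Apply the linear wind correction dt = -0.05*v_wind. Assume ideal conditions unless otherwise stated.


dt = -0.05 * v_wind = -0.05 * 0.78 = -0.039 s
t_corrected = t_still + dt = 11.6 + (-0.039)
t_corrected = 11.561 s

11.561 s


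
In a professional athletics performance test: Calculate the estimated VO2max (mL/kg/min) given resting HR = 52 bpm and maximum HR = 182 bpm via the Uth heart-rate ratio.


VO2max = 15.3 * HRmax / HRrest
VO2max = 15.3 * 182 / 52
VO2max = 2784.6 / 52 = 53.55 mL/kg/min

53.55 mL/kg/min


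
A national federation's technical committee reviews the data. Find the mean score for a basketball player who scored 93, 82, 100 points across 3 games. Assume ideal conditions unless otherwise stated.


Average = sum / n
Sum = 275
Average = 275 / 3 = 91.6667

91.6667


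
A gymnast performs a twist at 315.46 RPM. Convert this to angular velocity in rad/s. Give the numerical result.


omega = RPM * 2 * pi / 60
omega = 315.46 * 2 * 3.14159 / 60
omega = 1982.0936 / 60 = 33.0349 rad/s

33.0349 rad/s


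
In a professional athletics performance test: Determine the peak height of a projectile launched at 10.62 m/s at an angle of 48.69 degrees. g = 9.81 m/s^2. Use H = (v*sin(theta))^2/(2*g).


H = (v*sin(theta))^2 / (2*g)
vy = v*sin(theta) = 10.62 * sin(48.69 deg) = 7.9772 m/s
H = vy^2 / (2*g) = 63.6357 / (2*9.81)
H = 63.6357 / 19.62 = 3.2434 m

3.2434 m


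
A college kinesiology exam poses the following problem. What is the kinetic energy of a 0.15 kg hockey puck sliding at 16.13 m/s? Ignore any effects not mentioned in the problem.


KE = 0.5 * m * v^2
KE = 0.5 * 0.15 * 16.13^2
KE = 0.5 * 0.15 * 260.1769 = 19.5133 J

19.5133 J


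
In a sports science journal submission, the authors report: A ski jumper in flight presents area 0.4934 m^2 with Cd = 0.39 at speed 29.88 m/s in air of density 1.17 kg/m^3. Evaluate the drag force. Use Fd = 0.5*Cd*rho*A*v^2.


Fd = 0.5 * Cd * rho * A * v^2
Fd = 0.5 * 0.39 * 1.17 * 0.4934 * 29.88^2
v^2 = 892.8144
Fd = 0.5 * 0.39 * 1.17 * 0.4934 * 892.8144 = 100.5034 N

100.5034 N


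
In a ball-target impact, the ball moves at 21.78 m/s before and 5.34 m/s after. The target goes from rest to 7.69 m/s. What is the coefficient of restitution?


e = (v2_after - v1_after) / (v1_before - v2_before)
Numerator = 7.69 - 5.34 = 2.35
Denominator = 21.78 - 0 = 21.78
e = 2.35 / 21.78 = 0.1079

0.1079


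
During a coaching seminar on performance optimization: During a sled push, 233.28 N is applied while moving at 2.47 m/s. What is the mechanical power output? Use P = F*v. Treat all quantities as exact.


P = F * v
P = 233.28 * 2.47
P = 576.2016 W

576.2016 W


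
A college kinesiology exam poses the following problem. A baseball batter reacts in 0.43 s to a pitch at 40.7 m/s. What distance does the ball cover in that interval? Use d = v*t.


d = v * t
d = 40.7 * 0.43
d = 17.501 m

17.501 m


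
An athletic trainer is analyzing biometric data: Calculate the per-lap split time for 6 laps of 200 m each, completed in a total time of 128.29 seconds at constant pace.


Split time = total_time / n_laps = 128.29 / 6
Split time = 21.3817 s per lap

21.3817 s


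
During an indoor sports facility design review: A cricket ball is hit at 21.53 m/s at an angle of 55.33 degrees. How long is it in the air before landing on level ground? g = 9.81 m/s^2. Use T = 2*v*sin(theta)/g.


T = 2*v*sin(theta)/g
sin(theta) = sin(55.33 deg) = 0.8224
T = 2*21.53*0.8224 / 9.81
T = 35.4144 / 9.81 = 3.61 s

3.61 s


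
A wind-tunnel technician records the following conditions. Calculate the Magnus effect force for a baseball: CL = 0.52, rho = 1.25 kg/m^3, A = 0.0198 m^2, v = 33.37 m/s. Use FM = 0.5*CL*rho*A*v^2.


FM = 0.5 * CL * rho * A * v^2
FM = 0.5 * 0.52 * 1.25 * 0.0198 * 33.37^2
v^2 = 1113.5569
FM = 0.5 * 0.52 * 1.25 * 0.0198 * 1113.5569 = 7.1657 N

7.1657 N


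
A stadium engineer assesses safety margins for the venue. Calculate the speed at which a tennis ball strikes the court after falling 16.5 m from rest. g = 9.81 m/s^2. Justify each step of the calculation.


v = sqrt(2 * g * h)
v = sqrt(2 * 9.81 * 16.5)
v = sqrt(323.73) = 17.9925 m/s

17.9925 m/s


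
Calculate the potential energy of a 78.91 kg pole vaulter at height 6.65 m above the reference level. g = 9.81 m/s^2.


PE = m * g * h
PE = 78.91 * 9.81 * 6.65
PE = 774.1071 * 6.65 = 5147.8122 J

5147.8122 J


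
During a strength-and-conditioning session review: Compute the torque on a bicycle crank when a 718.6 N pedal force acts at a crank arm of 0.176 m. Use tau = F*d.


tau = F * d
tau = 718.6 * 0.176
tau = 126.4736 N*m

126.4736 N*m


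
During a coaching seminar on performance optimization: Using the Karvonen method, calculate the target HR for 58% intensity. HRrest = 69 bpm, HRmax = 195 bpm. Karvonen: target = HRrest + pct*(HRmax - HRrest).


Target = HRrest + pct*(HRmax - HRrest)
Heart rate reserve = HRmax - HRrest = 195 - 69 = 126 bpm
Fraction = 58% = 0.58
Target = 69 + 0.58 * 126
Target = 69 + 73.08 = 142.08 bpm

142.08 bpm


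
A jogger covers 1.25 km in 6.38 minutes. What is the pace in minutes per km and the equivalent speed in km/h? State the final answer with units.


Pace = time / distance = 6.38 min / 1.25 km = 5.104 min/km
Speed = distance / time_in_hours = 1.25 / 0.1063 hr
Speed = 11.7555 km/h

5.104 min/km, 11.7555 km/h
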